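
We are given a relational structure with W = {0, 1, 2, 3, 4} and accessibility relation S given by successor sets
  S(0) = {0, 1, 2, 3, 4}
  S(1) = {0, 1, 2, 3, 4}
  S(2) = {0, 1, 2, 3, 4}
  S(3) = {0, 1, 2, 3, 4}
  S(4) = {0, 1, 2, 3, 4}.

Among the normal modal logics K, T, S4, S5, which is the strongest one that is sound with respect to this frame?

S5

Reflexive (axiom T): yes — every world is S-related to itself.
Transitive (axiom 4): yes — every two-step S-path is closed by a direct edge.
Euclidean (axiom 5): yes — any two successors of a common world are S-related.
So F validates K, T, S4, S5. The strongest is S5.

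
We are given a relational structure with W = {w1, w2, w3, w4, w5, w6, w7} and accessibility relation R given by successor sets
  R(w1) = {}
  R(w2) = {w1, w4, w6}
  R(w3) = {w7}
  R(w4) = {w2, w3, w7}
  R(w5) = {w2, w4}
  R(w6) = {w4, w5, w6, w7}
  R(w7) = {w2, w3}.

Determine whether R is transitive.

No

Transitive: no — w2 R w4 and w4 R w3, but not w2 R w3.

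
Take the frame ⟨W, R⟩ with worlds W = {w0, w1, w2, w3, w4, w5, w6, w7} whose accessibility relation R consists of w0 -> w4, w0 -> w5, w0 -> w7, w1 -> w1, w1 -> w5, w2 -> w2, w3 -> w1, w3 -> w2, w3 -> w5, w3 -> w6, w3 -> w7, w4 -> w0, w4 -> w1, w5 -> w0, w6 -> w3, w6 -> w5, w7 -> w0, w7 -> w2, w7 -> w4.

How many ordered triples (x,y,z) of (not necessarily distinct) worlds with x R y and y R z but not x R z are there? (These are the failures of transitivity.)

25

Enumerating: (w0,w4,w0), (w0,w4,w1), (w0,w5,w0), (w0,w7,w0), (w0,w7,w2), (w1,w5,w0), (w3,w5,w0), (w3,w6,w3), (w3,w7,w0), (w3,w7,w4), (w4,w0,w4), (w4,w0,w5), … and 13 more.
Total: 25.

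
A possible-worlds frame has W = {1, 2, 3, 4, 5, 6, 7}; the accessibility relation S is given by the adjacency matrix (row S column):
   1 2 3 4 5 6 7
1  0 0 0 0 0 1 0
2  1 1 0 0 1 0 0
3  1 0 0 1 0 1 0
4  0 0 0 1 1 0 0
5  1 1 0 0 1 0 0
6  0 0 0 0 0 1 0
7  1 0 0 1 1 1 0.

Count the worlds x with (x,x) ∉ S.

Enumerating: 1, 3, 7.

3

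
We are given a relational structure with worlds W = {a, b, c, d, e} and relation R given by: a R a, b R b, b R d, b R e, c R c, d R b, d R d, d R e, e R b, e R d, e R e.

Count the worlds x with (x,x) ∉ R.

R is reflexive; there are no such worlds.

0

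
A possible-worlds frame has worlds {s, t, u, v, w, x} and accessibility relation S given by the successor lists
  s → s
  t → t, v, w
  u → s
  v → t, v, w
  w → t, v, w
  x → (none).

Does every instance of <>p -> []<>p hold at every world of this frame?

Yes

Axiom 5 corresponds to the accessibility relation being Euclidean.
Euclidean: yes — any two successors of a common world are S-related.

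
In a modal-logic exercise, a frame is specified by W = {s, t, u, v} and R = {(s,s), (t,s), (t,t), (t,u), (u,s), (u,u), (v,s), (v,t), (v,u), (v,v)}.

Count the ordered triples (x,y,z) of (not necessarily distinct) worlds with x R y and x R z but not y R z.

10

Enumerating: (t,s,t), (t,s,u), (t,u,t), (u,s,u), (v,s,t), (v,s,u), (v,s,v), (v,t,v), (v,u,t), (v,u,v).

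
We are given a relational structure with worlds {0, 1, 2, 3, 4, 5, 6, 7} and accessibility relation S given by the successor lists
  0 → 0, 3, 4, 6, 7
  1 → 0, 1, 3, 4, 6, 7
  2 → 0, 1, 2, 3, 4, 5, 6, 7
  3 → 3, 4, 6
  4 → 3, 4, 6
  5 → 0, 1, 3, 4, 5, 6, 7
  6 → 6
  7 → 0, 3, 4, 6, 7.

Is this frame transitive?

Yes

Transitive: yes — every two-step S-path is closed by a direct edge.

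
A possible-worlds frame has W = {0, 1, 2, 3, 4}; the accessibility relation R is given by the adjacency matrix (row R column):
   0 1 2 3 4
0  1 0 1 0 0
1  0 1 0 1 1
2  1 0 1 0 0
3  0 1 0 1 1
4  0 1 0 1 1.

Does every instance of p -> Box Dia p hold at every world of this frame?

Axiom B corresponds to the accessibility relation being symmetric.
Symmetric: yes — every pair in R has its reverse in R.

Yes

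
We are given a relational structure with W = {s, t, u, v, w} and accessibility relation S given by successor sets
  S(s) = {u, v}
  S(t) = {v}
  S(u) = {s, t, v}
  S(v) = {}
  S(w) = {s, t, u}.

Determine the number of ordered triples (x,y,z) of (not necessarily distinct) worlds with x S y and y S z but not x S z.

6

Enumerating: (s,u,s), (s,u,t), (u,s,u), (w,s,v), (w,t,v), (w,u,v).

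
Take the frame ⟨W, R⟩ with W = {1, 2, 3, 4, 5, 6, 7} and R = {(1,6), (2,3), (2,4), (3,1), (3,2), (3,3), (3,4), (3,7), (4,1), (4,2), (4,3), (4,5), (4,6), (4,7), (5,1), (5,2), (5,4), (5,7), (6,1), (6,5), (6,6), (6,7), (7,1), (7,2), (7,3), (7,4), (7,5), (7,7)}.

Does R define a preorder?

No

Reflexive: no — 1 is not related to itself.
Transitive: no — 1 R 6 and 6 R 5, but not 1 R 5.
So R is not a preorder.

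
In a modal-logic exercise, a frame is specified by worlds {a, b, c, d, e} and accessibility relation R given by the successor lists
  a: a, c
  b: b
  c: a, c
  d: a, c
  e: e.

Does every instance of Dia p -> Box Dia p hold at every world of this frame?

The schema 5 characterises exactly the Euclidean frames.
Euclidean: yes — any two successors of a common world are R-related.

Yes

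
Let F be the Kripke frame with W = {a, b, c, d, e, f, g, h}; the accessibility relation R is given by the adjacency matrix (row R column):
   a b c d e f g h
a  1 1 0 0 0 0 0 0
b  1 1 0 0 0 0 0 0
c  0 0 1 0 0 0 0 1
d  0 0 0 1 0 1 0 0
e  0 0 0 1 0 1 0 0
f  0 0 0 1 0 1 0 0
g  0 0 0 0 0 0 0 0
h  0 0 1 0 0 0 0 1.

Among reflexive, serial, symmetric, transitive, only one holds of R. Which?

transitive

Reflexive: no — e is not related to itself.
Serial: no — g has no R-successor.
Symmetric: no — e R d but not d R e.
Transitive: yes — every two-step R-path is closed by a direct edge.
Only transitive holds.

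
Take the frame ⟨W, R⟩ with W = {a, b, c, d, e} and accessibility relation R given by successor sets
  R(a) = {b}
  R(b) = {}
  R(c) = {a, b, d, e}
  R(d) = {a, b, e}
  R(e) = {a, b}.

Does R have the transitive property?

Transitive: yes — every two-step R-path is closed by a direct edge.

Yes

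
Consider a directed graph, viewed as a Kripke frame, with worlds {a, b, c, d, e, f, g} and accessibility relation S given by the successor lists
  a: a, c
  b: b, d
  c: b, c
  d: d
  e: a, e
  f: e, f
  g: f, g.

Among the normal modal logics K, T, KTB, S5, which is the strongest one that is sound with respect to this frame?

T

Reflexive (axiom T): yes — every world is S-related to itself.
Symmetric (axiom B): no — a S c but not c S a.
Euclidean (axiom 5): no — a S c and a S a, but not c S a.
So F validates K, T; KTB would additionally require S to be symmetric. The strongest is T.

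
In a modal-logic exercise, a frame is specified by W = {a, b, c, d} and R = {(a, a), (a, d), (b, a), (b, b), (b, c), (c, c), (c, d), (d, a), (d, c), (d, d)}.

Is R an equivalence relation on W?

Reflexive: yes — every world is R-related to itself.
Symmetric: no — b R a but not a R b.
Transitive: no — a R d and d R c, but not a R c.
So R is not an equivalence relation.

No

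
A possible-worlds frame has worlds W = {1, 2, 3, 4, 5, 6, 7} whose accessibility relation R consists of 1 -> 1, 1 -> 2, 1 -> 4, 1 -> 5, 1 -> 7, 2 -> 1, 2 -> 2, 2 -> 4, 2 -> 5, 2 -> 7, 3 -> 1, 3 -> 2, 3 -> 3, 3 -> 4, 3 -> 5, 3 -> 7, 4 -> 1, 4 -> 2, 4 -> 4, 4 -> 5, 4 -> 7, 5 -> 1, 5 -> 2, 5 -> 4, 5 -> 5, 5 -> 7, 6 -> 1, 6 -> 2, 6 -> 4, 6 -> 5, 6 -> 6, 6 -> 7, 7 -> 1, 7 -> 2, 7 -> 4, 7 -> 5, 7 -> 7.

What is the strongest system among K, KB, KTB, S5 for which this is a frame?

K

Symmetric (axiom B): no — 3 R 1 but not 1 R 3.
Reflexive (axiom T): yes — every world is R-related to itself.
Euclidean (axiom 5): no — 3 R 1 and 3 R 3, but not 1 R 3.
So F validates K; KB would additionally require R to be symmetric. The strongest is K.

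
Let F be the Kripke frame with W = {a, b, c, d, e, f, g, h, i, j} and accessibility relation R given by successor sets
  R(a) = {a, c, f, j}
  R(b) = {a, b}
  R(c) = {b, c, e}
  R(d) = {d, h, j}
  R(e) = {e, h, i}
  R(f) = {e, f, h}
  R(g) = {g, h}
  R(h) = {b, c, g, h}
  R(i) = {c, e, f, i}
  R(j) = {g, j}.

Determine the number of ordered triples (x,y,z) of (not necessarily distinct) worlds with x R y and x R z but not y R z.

Enumerating: (a,c,a), (a,c,f), (a,c,j), (a,f,a), (a,f,c), (a,f,j), (a,j,a), (a,j,c), (a,j,f), (b,a,b), (c,b,c), (c,b,e), … and 26 more.
Total: 38.

38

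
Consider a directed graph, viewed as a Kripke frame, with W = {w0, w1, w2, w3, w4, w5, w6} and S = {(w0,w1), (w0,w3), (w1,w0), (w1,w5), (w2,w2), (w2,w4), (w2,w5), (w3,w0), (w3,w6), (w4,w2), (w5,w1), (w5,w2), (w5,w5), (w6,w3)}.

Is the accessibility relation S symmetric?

Yes

Symmetric: yes — every pair in S has its reverse in S.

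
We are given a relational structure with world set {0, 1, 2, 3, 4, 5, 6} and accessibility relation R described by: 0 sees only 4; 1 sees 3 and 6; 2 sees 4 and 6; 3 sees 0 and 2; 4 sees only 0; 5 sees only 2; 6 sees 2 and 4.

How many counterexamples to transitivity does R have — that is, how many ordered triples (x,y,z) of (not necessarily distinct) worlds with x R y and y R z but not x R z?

Enumerating: (0,4,0), (1,3,0), (1,3,2), (1,6,2), (1,6,4), (2,4,0), (2,6,2), (3,0,4), (3,2,4), (3,2,6), (4,0,4), (5,2,4), (5,2,6), (6,2,6), (6,4,0).

15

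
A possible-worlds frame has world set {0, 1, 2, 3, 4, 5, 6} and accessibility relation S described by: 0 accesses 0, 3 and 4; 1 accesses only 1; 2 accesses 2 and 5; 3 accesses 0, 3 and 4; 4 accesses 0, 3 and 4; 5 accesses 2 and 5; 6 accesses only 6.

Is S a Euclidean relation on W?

Euclidean: yes — any two successors of a common world are S-related.

Yes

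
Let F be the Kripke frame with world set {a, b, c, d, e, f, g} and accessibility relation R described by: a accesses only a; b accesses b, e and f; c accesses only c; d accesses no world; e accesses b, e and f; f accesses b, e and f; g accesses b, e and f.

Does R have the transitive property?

Transitive: yes — every two-step R-path is closed by a direct edge.

Yes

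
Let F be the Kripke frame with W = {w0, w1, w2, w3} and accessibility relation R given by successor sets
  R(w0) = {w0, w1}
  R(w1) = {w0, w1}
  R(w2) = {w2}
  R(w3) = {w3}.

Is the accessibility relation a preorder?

Reflexive: yes — every world is R-related to itself.
Transitive: yes — every two-step R-path is closed by a direct edge.
So R is a preorder.

Yes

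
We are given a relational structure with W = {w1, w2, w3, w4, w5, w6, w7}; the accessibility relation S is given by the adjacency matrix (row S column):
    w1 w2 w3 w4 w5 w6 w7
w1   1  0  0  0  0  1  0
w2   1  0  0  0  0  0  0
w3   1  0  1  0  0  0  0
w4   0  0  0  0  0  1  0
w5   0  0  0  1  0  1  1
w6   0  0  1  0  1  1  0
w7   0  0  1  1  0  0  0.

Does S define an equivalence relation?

No

Reflexive: no — w2 is not related to itself.
Symmetric: no — w1 S w6 but not w6 S w1.
Transitive: no — w1 S w6 and w6 S w3, but not w1 S w3.
So S is not an equivalence relation.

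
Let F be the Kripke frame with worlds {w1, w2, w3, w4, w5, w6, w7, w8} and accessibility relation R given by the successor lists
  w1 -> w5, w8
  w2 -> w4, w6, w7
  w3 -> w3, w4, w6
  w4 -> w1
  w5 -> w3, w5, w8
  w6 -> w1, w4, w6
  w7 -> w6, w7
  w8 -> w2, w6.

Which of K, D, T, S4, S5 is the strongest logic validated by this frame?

D

Serial (axiom D): yes — every world has a successor (e.g. w1 R w5).
Reflexive (axiom T): no — w1 is not related to itself.
Transitive (axiom 4): no — w1 R w5 and w5 R w3, but not w1 R w3.
Euclidean (axiom 5): no — w1 R w8 and w1 R w5, but not w8 R w5.
So F validates K, D; T would additionally require R to be reflexive. The strongest is D.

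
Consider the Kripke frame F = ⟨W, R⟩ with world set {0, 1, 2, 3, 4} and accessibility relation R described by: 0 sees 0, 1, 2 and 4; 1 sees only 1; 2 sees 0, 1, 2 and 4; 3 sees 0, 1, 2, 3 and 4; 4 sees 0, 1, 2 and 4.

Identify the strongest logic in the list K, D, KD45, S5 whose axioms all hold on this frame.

Serial (axiom D): yes — every world has a successor (e.g. 0 R 0).
Euclidean (axiom 5): no — 0 R 1 and 0 R 2, but not 1 R 2.
Transitive (axiom 4): yes — every two-step R-path is closed by a direct edge.
Reflexive (axiom T): yes — every world is R-related to itself.
So F validates K, D; KD45 would additionally require R to be Euclidean. The strongest is D.

D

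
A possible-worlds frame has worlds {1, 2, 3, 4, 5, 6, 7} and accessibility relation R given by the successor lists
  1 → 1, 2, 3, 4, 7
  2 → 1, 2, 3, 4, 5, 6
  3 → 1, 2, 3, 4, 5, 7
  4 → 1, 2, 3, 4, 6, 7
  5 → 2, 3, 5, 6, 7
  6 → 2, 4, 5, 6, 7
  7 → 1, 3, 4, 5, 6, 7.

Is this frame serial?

Serial: yes — every world has a successor (e.g. 1 R 1).

Yes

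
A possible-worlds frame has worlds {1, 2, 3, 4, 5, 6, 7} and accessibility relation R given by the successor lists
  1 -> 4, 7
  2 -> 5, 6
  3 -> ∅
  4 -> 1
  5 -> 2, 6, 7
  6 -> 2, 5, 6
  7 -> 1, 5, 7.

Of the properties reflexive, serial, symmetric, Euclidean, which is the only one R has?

Reflexive: no — 1 is not related to itself.
Serial: no — 3 has no R-successor.
Symmetric: yes — every pair in R has its reverse in R.
Euclidean: no — 1 R 4 and 1 R 7, but not 4 R 7.
Only symmetric holds.

symmetric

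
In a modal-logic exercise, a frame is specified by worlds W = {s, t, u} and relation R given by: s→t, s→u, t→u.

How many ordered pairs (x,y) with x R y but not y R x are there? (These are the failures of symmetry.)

3

Enumerating: (s,t), (s,u), (t,u).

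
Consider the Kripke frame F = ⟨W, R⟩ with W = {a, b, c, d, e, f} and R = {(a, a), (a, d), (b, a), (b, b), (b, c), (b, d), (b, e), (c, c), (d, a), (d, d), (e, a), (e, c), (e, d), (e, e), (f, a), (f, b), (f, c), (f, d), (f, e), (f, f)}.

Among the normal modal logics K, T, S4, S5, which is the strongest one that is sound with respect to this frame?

S4

Reflexive (axiom T): yes — every world is R-related to itself.
Transitive (axiom 4): yes — every two-step R-path is closed by a direct edge.
Euclidean (axiom 5): no — b R a and b R c, but not a R c.
So F validates K, T, S4; S5 would additionally require R to be Euclidean. The strongest is S4.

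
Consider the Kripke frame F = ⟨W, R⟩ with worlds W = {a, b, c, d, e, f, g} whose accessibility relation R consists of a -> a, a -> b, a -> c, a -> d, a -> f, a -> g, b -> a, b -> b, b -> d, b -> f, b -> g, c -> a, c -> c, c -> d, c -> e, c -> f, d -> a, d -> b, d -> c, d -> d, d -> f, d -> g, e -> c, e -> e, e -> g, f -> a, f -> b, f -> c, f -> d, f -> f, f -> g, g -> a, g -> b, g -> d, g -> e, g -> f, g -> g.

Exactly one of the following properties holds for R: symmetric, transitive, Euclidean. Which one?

symmetric

Symmetric: yes — every pair in R has its reverse in R.
Transitive: no — a R c and c R e, but not a R e.
Euclidean: no — a R b and a R c, but not b R c.
Only symmetric holds.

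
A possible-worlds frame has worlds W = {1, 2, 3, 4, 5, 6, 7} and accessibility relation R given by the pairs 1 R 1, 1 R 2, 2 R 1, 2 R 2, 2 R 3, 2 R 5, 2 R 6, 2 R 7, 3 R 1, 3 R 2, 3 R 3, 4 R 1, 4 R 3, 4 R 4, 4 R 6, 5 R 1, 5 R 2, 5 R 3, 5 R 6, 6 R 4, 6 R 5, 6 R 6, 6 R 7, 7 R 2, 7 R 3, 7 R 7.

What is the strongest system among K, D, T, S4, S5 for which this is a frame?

Serial (axiom D): yes — every world has a successor (e.g. 1 R 1).
Reflexive (axiom T): no — 5 is not related to itself.
Transitive (axiom 4): no — 1 R 2 and 2 R 3, but not 1 R 3.
Euclidean (axiom 5): no — 2 R 1 and 2 R 3, but not 1 R 3.
So F validates K, D; T would additionally require R to be reflexive. The strongest is D.

D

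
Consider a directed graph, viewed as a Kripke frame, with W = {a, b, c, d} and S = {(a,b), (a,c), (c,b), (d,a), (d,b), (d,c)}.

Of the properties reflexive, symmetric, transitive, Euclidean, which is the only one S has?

Reflexive: no — a is not related to itself.
Symmetric: no — a S b but not b S a.
Transitive: yes — every two-step S-path is closed by a direct edge.
Euclidean: no — a S b and a S c, but not b S c.
Only transitive holds.

transitive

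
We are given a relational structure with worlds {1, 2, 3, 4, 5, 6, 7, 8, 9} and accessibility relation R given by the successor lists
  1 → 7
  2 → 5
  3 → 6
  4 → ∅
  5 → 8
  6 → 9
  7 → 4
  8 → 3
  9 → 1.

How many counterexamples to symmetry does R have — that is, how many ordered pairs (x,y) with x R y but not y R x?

Enumerating: (1,7), (2,5), (3,6), (5,8), (6,9), (7,4), (8,3), (9,1).

8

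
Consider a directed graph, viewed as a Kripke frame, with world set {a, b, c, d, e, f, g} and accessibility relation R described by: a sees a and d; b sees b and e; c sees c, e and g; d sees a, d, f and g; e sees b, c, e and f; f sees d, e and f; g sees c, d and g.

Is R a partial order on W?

Reflexive: yes — every world is R-related to itself.
Transitive: no — a R d and d R f, but not a R f.
Antisymmetric: no — a R d and d R a with a ≠ d.
So R is not a partial order.

No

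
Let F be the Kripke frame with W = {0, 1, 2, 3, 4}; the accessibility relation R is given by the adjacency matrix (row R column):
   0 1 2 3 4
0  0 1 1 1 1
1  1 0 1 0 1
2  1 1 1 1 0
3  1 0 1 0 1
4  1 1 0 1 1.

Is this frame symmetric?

Symmetric: yes — every pair in R has its reverse in R.

Yes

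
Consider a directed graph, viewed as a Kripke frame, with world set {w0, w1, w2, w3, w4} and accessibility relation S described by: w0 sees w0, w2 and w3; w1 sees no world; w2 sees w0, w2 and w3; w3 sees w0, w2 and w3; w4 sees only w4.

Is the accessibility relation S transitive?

Transitive: yes — every two-step S-path is closed by a direct edge.

Yes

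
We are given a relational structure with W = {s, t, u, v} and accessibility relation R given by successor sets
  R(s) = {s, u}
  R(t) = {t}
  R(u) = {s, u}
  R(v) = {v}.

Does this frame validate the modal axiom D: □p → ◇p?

Yes

The schema D characterises exactly the serial frames.
Serial: yes — every world has a successor (e.g. s R s).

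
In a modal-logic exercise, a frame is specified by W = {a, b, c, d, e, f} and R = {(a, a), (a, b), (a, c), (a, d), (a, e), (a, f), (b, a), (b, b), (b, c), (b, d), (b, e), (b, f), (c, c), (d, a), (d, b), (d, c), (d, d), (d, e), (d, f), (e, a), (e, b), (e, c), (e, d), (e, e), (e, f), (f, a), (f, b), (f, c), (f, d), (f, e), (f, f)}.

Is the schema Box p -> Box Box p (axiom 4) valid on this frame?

Yes

Axiom 4 corresponds to the accessibility relation being transitive.
Transitive: yes — every two-step R-path is closed by a direct edge.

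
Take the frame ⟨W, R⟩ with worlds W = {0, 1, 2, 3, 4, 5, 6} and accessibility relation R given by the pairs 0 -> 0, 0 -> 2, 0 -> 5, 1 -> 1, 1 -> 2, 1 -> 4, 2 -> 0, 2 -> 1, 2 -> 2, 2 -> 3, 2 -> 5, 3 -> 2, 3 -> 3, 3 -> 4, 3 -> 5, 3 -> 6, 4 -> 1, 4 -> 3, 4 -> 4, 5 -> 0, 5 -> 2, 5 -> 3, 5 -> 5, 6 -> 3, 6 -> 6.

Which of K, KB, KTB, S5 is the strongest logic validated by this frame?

KTB

Symmetric (axiom B): yes — every pair in R has its reverse in R.
Reflexive (axiom T): yes — every world is R-related to itself.
Euclidean (axiom 5): no — 1 R 2 and 1 R 4, but not 2 R 4.
So F validates K, KB, KTB; S5 would additionally require R to be Euclidean. The strongest is KTB.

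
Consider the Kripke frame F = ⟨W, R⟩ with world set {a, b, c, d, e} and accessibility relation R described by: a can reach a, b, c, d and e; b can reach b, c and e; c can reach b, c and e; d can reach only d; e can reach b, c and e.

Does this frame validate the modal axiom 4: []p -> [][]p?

Axiom 4 corresponds to the accessibility relation being transitive.
Transitive: yes — every two-step R-path is closed by a direct edge.

Yes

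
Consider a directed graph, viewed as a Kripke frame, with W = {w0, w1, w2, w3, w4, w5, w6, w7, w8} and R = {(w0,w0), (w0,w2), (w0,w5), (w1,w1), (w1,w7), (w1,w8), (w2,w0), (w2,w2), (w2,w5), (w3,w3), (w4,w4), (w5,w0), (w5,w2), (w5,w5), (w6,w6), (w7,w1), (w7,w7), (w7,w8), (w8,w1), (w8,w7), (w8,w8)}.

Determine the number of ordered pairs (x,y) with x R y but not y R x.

0

R is symmetric; there are no such tuples.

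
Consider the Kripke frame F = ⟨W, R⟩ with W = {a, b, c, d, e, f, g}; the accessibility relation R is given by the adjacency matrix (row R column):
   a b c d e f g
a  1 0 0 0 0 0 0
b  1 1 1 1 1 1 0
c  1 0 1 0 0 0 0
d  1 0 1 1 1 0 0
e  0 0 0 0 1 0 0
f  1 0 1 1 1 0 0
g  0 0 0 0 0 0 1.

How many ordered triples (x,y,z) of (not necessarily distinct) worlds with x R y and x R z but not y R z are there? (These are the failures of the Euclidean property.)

35

Enumerating: (b,a,b), (b,a,c), (b,a,d), (b,a,e), (b,a,f), (b,c,b), (b,c,d), (b,c,e), (b,c,f), (b,d,b), (b,d,f), (b,e,a), … and 23 more.
Total: 35.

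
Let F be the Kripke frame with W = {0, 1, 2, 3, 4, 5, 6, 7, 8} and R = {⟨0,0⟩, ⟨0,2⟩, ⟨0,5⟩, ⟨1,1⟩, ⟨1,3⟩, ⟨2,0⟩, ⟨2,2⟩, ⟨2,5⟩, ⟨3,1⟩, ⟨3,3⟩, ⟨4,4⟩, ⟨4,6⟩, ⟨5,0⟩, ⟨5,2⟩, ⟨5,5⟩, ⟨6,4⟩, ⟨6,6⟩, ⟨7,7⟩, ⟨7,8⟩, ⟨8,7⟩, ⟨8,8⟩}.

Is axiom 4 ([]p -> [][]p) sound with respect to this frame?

Yes

The schema 4 characterises exactly the transitive frames.
Transitive: yes — every two-step R-path is closed by a direct edge.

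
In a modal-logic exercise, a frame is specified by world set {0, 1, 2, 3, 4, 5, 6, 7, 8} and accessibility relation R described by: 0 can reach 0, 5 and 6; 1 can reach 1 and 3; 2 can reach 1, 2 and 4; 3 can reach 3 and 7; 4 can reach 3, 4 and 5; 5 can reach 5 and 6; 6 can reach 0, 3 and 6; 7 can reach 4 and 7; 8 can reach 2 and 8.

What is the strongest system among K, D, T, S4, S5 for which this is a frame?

T

Serial (axiom D): yes — every world has a successor (e.g. 0 R 0).
Reflexive (axiom T): yes — every world is R-related to itself.
Transitive (axiom 4): no — 0 R 6 and 6 R 3, but not 0 R 3.
Euclidean (axiom 5): no — 0 R 6 and 0 R 5, but not 6 R 5.
So F validates K, D, T; S4 would additionally require R to be transitive. The strongest is T.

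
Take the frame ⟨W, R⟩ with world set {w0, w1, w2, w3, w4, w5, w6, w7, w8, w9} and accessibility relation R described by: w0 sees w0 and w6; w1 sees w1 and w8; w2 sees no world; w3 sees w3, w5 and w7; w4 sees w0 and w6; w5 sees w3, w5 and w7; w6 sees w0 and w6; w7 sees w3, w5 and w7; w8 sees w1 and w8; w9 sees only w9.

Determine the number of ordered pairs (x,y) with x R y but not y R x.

2

Enumerating: (w4,w0), (w4,w6).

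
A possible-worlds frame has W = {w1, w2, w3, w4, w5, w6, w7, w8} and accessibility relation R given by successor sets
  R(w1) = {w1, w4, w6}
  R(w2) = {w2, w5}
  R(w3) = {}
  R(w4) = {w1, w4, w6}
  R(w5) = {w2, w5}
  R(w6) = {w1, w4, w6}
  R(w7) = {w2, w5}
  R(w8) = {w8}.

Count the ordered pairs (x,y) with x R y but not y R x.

2

Enumerating: (w7,w2), (w7,w5).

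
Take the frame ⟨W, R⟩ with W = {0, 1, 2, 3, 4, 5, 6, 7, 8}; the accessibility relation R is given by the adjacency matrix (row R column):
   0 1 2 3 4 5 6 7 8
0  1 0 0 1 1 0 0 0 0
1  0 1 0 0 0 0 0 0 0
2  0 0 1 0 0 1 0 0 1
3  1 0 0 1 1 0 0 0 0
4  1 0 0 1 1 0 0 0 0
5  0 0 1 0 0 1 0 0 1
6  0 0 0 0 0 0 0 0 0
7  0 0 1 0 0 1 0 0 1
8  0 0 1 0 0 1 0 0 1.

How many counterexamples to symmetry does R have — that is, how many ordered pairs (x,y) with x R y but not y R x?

Enumerating: (7,2), (7,5), (7,8).

3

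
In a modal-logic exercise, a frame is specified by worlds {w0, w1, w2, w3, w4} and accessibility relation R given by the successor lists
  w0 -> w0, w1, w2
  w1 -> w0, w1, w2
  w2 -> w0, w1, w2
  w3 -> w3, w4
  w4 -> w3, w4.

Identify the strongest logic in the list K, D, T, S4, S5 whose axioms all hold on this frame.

Serial (axiom D): yes — every world has a successor (e.g. w0 R w0).
Reflexive (axiom T): yes — every world is R-related to itself.
Transitive (axiom 4): yes — every two-step R-path is closed by a direct edge.
Euclidean (axiom 5): yes — any two successors of a common world are R-related.
So F validates K, D, T, S4, S5. The strongest is S5.

S5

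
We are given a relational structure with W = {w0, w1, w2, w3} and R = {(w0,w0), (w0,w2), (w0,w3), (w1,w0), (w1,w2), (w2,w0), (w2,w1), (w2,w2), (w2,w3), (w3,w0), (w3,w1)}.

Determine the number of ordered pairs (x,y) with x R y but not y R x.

3

Enumerating: (w1,w0), (w2,w3), (w3,w1).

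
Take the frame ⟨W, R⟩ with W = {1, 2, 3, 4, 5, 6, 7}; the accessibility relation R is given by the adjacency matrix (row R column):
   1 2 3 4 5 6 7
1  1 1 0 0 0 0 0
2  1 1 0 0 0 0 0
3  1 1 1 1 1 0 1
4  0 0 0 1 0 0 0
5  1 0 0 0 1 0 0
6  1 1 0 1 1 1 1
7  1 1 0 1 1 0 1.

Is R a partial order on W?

No

Reflexive: yes — every world is R-related to itself.
Transitive: no — 5 R 1 and 1 R 2, but not 5 R 2.
Antisymmetric: no — 1 R 2 and 2 R 1 with 1 ≠ 2.
So R is not a partial order.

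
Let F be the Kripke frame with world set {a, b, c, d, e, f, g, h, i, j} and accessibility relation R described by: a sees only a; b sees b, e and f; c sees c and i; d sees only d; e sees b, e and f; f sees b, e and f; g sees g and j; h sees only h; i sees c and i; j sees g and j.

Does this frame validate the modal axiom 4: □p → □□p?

Yes

The schema 4 characterises exactly the transitive frames.
Transitive: yes — every two-step R-path is closed by a direct edge.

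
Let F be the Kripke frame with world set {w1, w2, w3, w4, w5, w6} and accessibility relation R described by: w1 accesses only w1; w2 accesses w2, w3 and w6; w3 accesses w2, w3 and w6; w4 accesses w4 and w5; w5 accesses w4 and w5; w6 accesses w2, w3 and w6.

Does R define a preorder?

Yes

Reflexive: yes — every world is R-related to itself.
Transitive: yes — every two-step R-path is closed by a direct edge.
So R is a preorder.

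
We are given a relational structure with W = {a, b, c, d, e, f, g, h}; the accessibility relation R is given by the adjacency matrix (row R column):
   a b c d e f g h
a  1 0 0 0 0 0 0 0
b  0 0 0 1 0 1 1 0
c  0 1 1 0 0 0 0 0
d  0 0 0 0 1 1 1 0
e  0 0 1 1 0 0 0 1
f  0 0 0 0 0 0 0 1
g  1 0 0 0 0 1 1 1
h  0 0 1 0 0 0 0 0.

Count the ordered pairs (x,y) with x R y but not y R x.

13

Enumerating: (b,d), (b,f), (b,g), (c,b), (d,f), (d,g), (e,c), (e,h), (f,h), (g,a), (g,f), (g,h), (h,c).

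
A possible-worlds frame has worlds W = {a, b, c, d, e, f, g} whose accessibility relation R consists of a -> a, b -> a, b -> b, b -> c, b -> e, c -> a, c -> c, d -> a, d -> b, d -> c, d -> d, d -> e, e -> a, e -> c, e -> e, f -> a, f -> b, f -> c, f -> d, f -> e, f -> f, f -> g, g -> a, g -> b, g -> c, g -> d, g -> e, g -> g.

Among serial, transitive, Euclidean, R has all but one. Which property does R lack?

Euclidean

Serial: yes — every world has a successor (e.g. a R a).
Transitive: yes — every two-step R-path is closed by a direct edge.
Euclidean: no — b R a and b R c, but not a R c.
Only Euclidean fails.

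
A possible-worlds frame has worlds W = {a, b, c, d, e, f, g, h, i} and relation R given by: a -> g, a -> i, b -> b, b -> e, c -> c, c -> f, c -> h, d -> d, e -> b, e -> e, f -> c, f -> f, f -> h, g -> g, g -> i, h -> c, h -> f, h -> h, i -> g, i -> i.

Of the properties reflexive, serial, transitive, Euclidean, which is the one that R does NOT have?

reflexive

Reflexive: no — a is not related to itself.
Serial: yes — every world has a successor (e.g. a R g).
Transitive: yes — every two-step R-path is closed by a direct edge.
Euclidean: yes — any two successors of a common world are R-related.
Only reflexive fails.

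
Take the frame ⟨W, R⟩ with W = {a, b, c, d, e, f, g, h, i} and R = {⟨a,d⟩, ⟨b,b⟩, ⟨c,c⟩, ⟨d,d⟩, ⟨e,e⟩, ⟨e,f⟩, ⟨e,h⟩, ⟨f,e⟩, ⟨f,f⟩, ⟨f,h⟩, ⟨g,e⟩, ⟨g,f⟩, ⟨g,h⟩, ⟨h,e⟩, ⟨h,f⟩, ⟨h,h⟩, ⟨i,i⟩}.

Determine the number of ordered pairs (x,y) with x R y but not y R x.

4

Enumerating: (a,d), (g,e), (g,f), (g,h).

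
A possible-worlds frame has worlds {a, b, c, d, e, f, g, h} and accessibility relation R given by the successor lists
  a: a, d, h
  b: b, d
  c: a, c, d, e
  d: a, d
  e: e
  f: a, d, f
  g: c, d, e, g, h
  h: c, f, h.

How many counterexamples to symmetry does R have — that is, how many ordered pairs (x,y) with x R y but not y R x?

13

Enumerating: (a,h), (b,d), (c,a), (c,d), (c,e), (f,a), (f,d), (g,c), (g,d), (g,e), (g,h), (h,c), (h,f).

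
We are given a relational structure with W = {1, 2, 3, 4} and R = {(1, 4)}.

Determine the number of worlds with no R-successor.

3

Enumerating: 2, 3, 4.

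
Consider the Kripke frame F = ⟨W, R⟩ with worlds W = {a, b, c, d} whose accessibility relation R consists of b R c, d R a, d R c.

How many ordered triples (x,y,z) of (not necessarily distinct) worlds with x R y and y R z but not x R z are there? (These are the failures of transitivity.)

0

R is transitive; there are no such tuples.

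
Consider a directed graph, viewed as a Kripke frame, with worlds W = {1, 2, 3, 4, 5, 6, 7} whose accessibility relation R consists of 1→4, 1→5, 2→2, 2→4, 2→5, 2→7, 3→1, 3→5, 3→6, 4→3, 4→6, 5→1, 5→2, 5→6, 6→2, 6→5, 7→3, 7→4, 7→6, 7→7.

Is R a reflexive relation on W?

Reflexive: no — 1 is not related to itself.

No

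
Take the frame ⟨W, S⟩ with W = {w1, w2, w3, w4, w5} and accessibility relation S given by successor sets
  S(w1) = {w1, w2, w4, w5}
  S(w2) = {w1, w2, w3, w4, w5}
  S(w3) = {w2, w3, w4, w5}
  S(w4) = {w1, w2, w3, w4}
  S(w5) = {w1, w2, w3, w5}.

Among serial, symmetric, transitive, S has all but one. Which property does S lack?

transitive

Serial: yes — every world has a successor (e.g. w1 S w1).
Symmetric: yes — every pair in S has its reverse in S.
Transitive: no — w1 S w2 and w2 S w3, but not w1 S w3.
Only transitive fails.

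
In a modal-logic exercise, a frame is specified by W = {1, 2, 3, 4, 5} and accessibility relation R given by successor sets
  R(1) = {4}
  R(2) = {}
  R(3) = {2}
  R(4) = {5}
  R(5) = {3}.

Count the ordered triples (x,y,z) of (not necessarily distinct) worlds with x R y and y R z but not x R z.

Enumerating: (1,4,5), (4,5,3), (5,3,2).

3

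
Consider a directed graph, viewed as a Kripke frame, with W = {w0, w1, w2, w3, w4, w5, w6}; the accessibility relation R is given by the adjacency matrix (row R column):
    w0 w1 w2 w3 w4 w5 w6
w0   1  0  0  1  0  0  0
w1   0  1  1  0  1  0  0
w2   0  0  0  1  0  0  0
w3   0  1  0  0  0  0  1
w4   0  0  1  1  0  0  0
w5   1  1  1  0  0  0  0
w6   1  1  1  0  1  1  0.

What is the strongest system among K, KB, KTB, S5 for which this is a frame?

Symmetric (axiom B): no — w0 R w3 but not w3 R w0.
Reflexive (axiom T): no — w2 is not related to itself.
Euclidean (axiom 5): no — w1 R w2 and w1 R w4, but not w2 R w4.
So F validates K; KB would additionally require R to be symmetric. The strongest is K.

K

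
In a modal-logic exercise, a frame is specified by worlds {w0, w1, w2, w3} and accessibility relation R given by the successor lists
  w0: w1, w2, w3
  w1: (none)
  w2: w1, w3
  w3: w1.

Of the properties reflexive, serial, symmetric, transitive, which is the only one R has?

transitive

Reflexive: no — w0 is not related to itself.
Serial: no — w1 has no R-successor.
Symmetric: no — w0 R w1 but not w1 R w0.
Transitive: yes — every two-step R-path is closed by a direct edge.
Only transitive holds.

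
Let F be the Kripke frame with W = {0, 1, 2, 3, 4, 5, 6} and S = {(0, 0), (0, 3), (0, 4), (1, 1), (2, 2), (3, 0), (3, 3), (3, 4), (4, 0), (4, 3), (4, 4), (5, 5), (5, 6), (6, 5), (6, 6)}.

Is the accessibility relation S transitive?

Yes

Transitive: yes — every two-step S-path is closed by a direct edge.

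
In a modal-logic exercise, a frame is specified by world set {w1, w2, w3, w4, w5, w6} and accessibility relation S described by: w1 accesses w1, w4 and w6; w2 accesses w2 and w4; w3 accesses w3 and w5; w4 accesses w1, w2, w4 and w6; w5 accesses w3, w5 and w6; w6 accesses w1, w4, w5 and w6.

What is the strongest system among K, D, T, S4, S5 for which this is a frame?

Serial (axiom D): yes — every world has a successor (e.g. w1 S w1).
Reflexive (axiom T): yes — every world is S-related to itself.
Transitive (axiom 4): no — w1 S w4 and w4 S w2, but not w1 S w2.
Euclidean (axiom 5): no — w4 S w1 and w4 S w2, but not w1 S w2.
So F validates K, D, T; S4 would additionally require S to be transitive. The strongest is T.

T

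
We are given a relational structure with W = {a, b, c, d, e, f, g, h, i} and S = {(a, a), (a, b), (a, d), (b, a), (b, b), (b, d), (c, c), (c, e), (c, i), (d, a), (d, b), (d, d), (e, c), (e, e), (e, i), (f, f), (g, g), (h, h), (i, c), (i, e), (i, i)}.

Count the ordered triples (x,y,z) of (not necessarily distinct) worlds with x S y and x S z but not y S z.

S is Euclidean; there are no such tuples.

0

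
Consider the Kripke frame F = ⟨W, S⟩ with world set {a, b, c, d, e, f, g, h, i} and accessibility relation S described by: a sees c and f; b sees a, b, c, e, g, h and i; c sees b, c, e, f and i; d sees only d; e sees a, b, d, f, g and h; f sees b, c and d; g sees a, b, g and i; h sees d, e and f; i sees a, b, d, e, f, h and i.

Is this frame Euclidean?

Euclidean: no — b S a and b S e, but not a S e.

No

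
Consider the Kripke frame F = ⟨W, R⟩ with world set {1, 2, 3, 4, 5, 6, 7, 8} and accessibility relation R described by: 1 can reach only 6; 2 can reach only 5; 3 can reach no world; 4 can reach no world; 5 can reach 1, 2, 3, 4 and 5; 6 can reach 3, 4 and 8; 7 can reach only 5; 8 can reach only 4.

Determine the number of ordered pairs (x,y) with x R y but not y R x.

9

Enumerating: (1,6), (5,1), (5,3), (5,4), (6,3), (6,4), (6,8), (7,5), (8,4).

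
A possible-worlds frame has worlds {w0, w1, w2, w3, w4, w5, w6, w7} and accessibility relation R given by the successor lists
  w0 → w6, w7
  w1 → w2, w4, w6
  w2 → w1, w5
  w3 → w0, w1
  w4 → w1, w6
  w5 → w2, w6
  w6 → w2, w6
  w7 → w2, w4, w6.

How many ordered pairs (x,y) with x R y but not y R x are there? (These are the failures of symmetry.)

Enumerating: (w0,w6), (w0,w7), (w1,w6), (w3,w0), (w3,w1), (w4,w6), (w5,w6), (w6,w2), (w7,w2), (w7,w4), (w7,w6).

11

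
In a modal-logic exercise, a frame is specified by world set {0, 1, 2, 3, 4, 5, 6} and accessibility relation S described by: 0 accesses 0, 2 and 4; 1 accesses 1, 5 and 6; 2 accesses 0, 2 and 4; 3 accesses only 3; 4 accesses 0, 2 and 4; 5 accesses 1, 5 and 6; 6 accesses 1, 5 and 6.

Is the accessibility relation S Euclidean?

Yes

Euclidean: yes — any two successors of a common world are S-related.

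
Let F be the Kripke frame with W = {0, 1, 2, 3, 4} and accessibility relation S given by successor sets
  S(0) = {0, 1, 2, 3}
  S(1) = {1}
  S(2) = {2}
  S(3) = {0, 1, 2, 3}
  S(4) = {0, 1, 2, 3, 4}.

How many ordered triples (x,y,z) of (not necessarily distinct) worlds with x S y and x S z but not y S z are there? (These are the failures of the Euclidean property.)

Enumerating: (0,1,0), (0,1,2), (0,1,3), (0,2,0), (0,2,1), (0,2,3), (3,1,0), (3,1,2), (3,1,3), (3,2,0), (3,2,1), (3,2,3), … and 10 more.
Total: 22.

22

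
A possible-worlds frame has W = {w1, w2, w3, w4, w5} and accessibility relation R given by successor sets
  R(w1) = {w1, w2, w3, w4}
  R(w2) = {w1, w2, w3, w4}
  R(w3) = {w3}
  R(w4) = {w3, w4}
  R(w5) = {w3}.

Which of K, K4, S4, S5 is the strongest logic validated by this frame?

K4

Transitive (axiom 4): yes — every two-step R-path is closed by a direct edge.
Reflexive (axiom T): no — w5 is not related to itself.
Euclidean (axiom 5): no — w1 R w3 and w1 R w2, but not w3 R w2.
So F validates K, K4; S4 would additionally require R to be reflexive. The strongest is K4.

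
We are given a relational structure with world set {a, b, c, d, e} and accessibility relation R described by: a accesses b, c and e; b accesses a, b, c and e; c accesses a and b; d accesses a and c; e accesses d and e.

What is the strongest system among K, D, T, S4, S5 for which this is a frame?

Serial (axiom D): yes — every world has a successor (e.g. a R b).
Reflexive (axiom T): no — a is not related to itself.
Transitive (axiom 4): no — a R e and e R d, but not a R d.
Euclidean (axiom 5): no — a R c and a R e, but not c R e.
So F validates K, D; T would additionally require R to be reflexive. The strongest is D.

D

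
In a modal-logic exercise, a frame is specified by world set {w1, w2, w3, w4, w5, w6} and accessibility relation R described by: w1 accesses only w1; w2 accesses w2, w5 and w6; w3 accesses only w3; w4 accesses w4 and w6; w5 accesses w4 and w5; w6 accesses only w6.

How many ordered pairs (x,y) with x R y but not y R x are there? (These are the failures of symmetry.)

Enumerating: (w2,w5), (w2,w6), (w4,w6), (w5,w4).

4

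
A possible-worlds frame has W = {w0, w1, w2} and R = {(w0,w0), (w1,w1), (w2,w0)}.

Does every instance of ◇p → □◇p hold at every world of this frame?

By correspondence theory, 5 is valid on a frame iff R is Euclidean.
Euclidean: yes — any two successors of a common world are R-related.

Yes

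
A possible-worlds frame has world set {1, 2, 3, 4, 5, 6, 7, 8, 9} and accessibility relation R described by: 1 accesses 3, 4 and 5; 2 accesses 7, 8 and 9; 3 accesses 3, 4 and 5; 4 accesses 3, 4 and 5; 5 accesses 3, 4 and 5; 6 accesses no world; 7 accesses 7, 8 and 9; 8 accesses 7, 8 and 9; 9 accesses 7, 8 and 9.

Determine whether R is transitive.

Transitive: yes — every two-step R-path is closed by a direct edge.

Yes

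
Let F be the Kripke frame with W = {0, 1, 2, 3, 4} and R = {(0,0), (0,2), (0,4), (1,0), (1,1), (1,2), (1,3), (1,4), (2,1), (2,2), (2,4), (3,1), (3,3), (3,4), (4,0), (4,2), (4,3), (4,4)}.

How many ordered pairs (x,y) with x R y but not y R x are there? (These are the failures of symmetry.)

Enumerating: (0,2), (1,0), (1,4).

3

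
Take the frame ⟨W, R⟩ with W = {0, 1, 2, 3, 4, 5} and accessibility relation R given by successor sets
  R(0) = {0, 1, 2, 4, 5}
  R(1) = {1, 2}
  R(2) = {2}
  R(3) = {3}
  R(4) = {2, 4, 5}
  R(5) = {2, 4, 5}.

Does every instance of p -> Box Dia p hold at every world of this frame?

The schema B characterises exactly the symmetric frames.
Symmetric: no — 0 R 1 but not 1 R 0.

No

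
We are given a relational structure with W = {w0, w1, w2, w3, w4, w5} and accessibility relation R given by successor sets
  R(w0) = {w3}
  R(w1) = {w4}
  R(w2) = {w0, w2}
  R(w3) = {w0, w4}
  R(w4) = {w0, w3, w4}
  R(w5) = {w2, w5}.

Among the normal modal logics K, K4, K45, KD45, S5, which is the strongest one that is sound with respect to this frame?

K

Transitive (axiom 4): no — w0 R w3 and w3 R w4, but not w0 R w4.
Euclidean (axiom 5): no — w3 R w0 and w3 R w4, but not w0 R w4.
Serial (axiom D): yes — every world has a successor (e.g. w0 R w3).
Reflexive (axiom T): no — w0 is not related to itself.
So F validates K; K4 would additionally require R to be transitive. The strongest is K.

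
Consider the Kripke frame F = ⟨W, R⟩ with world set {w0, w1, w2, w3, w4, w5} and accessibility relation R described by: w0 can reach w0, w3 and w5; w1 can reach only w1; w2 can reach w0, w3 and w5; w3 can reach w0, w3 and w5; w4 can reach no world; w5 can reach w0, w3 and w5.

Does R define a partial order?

Reflexive: no — w2 is not related to itself.
Transitive: yes — every two-step R-path is closed by a direct edge.
Antisymmetric: no — w0 R w3 and w3 R w0 with w0 ≠ w3.
So R is not a partial order.

No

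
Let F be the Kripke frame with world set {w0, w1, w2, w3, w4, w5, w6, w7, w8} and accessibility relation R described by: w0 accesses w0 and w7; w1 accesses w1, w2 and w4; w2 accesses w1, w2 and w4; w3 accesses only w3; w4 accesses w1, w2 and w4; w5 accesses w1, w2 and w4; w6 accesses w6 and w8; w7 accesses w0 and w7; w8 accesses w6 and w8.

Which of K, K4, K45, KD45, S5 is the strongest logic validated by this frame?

Transitive (axiom 4): yes — every two-step R-path is closed by a direct edge.
Euclidean (axiom 5): yes — any two successors of a common world are R-related.
Serial (axiom D): yes — every world has a successor (e.g. w0 R w0).
Reflexive (axiom T): no — w5 is not related to itself.
So F validates K, K4, K45, KD45; S5 would additionally require R to be reflexive. The strongest is KD45.

KD45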